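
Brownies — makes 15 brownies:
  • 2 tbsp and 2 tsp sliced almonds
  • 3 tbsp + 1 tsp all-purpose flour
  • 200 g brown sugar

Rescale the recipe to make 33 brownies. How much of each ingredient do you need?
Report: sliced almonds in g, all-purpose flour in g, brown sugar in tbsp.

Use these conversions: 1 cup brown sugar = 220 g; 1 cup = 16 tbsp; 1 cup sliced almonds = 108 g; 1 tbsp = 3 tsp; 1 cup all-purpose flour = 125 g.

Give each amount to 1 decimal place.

Scaling factor: 33/15 = 11/5 = 2.2.
sliced almonds: (2 tbsp + 2 tsp = 8/3 tbsp) × 11/5 ÷ 16 tbsp/cup × 108 g/cup = 39.6 g
all-purpose flour: (3 tbsp + 1 tsp = 10/3 tbsp) × 11/5 ÷ 16 tbsp/cup × 125 g/cup ≈ 57.3 g
brown sugar: 200 g × 11/5 ÷ 220 g/cup × 16 tbsp/cup = 32.0 tbsp

sliced almonds: 39.6 g; all-purpose flour: 57.3 g; brown sugar: 32.0 tbsp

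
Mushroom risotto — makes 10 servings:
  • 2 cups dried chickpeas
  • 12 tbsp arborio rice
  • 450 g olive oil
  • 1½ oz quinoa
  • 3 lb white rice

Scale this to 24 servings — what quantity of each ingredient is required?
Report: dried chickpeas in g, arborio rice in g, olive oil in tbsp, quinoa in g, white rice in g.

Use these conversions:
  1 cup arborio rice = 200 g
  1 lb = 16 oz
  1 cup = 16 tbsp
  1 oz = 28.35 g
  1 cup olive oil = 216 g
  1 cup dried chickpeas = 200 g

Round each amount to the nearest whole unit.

dried chickpeas: 960 g; arborio rice: 360 g; olive oil: 80 tbsp; quinoa: 102 g; white rice: 3266 g

Scaling factor: 24/10 = 12/5 = 2.4.
dried chickpeas: 2 cup × 12/5 × 200 g/cup = 960 g
arborio rice: 12 tbsp × 12/5 ÷ 16 tbsp/cup × 200 g/cup = 360 g
olive oil: 450 g × 12/5 ÷ 216 g/cup × 16 tbsp/cup = 80 tbsp
quinoa: 1.5 oz × 12/5 × 28.35 g/oz ≈ 102 g
white rice: 3 lb × 12/5 × 16 oz/lb × 28.35 g/oz ≈ 3266 g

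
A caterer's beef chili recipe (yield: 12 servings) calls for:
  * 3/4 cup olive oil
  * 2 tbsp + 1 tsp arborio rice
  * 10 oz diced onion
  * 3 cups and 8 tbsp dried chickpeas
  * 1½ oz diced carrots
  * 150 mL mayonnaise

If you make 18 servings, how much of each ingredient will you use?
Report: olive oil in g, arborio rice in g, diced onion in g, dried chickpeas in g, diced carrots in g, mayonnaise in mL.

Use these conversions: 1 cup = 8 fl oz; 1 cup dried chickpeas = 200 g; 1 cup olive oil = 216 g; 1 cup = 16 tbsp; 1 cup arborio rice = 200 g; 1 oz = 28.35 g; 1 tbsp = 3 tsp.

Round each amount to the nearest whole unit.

olive oil: 243 g; arborio rice: 44 g; diced onion: 425 g; dried chickpeas: 1050 g; diced carrots: 64 g; mayonnaise: 225 mL

Scaling factor: 18/12 = 3/2 = 1.5.
olive oil: 0.75 cup × 3/2 × 216 g/cup = 243 g
arborio rice: (2 tbsp + 1 tsp = 7/3 tbsp) × 3/2 ÷ 16 tbsp/cup × 200 g/cup ≈ 44 g
diced onion: 10 oz × 3/2 × 28.35 g/oz ≈ 425 g
dried chickpeas: (3 cup + 8 tbsp = 3.5 cup) × 3/2 × 200 g/cup = 1050 g
diced carrots: 1.5 oz × 3/2 × 28.35 g/oz ≈ 64 g
mayonnaise: 150 mL × 3/2 = 225 mL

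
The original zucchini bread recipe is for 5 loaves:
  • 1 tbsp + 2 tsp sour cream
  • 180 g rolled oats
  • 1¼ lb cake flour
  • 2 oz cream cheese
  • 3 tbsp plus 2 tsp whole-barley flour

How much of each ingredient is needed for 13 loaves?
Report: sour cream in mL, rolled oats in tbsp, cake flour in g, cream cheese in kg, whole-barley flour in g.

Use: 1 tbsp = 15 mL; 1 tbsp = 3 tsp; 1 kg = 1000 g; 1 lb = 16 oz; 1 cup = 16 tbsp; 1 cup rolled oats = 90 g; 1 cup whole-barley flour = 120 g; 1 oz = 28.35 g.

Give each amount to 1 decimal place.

sour cream: 65.0 mL; rolled oats: 83.2 tbsp; cake flour: 1474.2 g; cream cheese: 0.1 kg; whole-barley flour: 71.5 g

Scaling factor: 13/5 = 2.6.
sour cream: (1 tbsp + 2 tsp = 5/3 tbsp) × 13/5 × 15 mL/tbsp = 65.0 mL
rolled oats: 180 g × 13/5 ÷ 90 g/cup × 16 tbsp/cup = 83.2 tbsp
cake flour: 1.25 lb × 13/5 × 16 oz/lb × 28.35 g/oz = 1474.2 g
cream cheese: 2 oz × 13/5 × 28.35 g/oz ÷ 1000 g/kg ≈ 0.1 kg
whole-barley flour: (3 tbsp + 2 tsp = 11/3 tbsp) × 13/5 ÷ 16 tbsp/cup × 120 g/cup = 71.5 g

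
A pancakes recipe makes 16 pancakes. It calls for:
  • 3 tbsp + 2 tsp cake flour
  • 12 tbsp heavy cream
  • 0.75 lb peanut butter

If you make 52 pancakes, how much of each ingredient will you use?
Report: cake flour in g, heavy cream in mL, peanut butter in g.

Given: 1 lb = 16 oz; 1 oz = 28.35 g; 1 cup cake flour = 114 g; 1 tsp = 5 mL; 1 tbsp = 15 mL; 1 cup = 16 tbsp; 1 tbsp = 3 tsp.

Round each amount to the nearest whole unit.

cake flour: 85 g; heavy cream: 585 mL; peanut butter: 1106 g

Scaling factor: 52/16 = 13/4 = 3.25.
cake flour: (3 tbsp + 2 tsp = 11/3 tbsp) × 13/4 ÷ 16 tbsp/cup × 114 g/cup ≈ 85 g
heavy cream: 12 tbsp × 13/4 × 15 mL/tbsp = 585 mL
peanut butter: 0.75 lb × 13/4 × 16 oz/lb × 28.35 g/oz ≈ 1106 g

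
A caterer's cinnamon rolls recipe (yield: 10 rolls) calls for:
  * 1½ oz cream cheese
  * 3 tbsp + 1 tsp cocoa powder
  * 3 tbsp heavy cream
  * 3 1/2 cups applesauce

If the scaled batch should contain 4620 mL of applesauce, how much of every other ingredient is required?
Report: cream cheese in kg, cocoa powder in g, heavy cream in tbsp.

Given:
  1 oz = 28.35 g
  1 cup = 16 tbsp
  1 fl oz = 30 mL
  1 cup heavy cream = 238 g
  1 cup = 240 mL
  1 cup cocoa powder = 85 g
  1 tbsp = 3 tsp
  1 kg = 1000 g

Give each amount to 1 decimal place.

The original recipe has 840 mL of applesauce, so the scaling factor is 4620 ÷ 840 = 11/2 = 5.5.
cream cheese: 1.5 oz × 11/2 × 28.35 g/oz ÷ 1000 g/kg ≈ 0.2 kg
cocoa powder: (3 tbsp + 1 tsp = 10/3 tbsp) × 11/2 ÷ 16 tbsp/cup × 85 g/cup ≈ 97.4 g
heavy cream: 3 tbsp × 11/2 = 16.5 tbsp

cream cheese: 0.2 kg; cocoa powder: 97.4 g; heavy cream: 16.5 tbsp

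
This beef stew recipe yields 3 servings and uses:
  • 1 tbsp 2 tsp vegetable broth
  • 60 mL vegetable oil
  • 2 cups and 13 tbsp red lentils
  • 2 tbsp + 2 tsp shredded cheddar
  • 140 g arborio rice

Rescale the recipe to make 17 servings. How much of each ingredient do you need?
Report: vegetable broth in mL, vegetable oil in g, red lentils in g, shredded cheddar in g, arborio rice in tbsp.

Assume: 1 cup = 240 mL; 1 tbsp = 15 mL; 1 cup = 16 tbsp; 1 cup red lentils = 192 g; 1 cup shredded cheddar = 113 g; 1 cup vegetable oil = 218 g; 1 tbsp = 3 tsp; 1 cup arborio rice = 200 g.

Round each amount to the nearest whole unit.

vegetable broth: 142 mL; vegetable oil: 309 g; red lentils: 3060 g; shredded cheddar: 107 g; arborio rice: 63 tbsp

Scaling factor: 17/3.
vegetable broth: (1 tbsp + 2 tsp = 5/3 tbsp) × 17/3 × 15 mL/tbsp ≈ 142 mL
vegetable oil: 60 mL × 17/3 ÷ 240 mL/cup × 218 g/cup ≈ 309 g
red lentils: (2 cup + 13 tbsp = 2.8125 cup) × 17/3 × 192 g/cup = 3060 g
shredded cheddar: (2 tbsp + 2 tsp = 8/3 tbsp) × 17/3 ÷ 16 tbsp/cup × 113 g/cup ≈ 107 g
arborio rice: 140 g × 17/3 ÷ 200 g/cup × 16 tbsp/cup ≈ 63 tbsp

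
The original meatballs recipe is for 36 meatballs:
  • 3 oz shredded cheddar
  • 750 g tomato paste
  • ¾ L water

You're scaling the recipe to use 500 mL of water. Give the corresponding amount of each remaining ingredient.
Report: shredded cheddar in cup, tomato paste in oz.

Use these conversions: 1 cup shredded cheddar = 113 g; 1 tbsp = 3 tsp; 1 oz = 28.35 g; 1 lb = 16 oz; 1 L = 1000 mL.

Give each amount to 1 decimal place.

shredded cheddar: 0.5 cup; tomato paste: 17.6 oz

The original recipe has 750 mL of water, so the scaling factor is 500 ÷ 750 = 2/3.
shredded cheddar: 3 oz × 2/3 × 28.35 g/oz ÷ 113 g/cup ≈ 0.5 cup
tomato paste: 750 g × 2/3 ÷ 28.35 g/oz ≈ 17.6 oz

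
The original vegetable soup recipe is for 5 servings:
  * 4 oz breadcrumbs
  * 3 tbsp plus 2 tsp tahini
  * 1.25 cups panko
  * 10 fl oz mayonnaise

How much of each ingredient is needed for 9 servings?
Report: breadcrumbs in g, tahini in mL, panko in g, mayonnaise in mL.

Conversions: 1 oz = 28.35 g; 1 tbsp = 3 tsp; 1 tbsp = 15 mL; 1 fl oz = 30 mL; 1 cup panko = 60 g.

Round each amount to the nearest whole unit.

Scaling factor: 9/5 = 1.8.
breadcrumbs: 4 oz × 9/5 × 28.35 g/oz ≈ 204 g
tahini: (3 tbsp + 2 tsp = 11/3 tbsp) × 9/5 × 15 mL/tbsp = 99 mL
panko: 1.25 cup × 9/5 × 60 g/cup = 135 g
mayonnaise: 10 fl oz × 9/5 × 30 mL/fl oz = 540 mL

breadcrumbs: 204 g; tahini: 99 mL; panko: 135 g; mayonnaise: 540 mL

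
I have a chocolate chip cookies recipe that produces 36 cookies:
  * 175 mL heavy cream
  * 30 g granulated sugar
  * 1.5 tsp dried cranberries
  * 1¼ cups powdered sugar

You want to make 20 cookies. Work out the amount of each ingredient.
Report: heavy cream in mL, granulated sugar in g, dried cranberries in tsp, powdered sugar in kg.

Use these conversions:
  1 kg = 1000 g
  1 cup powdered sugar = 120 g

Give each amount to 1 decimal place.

Scaling factor: 20/36 = 5/9.
heavy cream: 175 mL × 5/9 ≈ 97.2 mL
granulated sugar: 30 g × 5/9 ≈ 16.7 g
dried cranberries: 1.5 tsp × 5/9 ≈ 0.8 tsp
powdered sugar: 1.25 cup × 5/9 × 120 g/cup ÷ 1000 g/kg ≈ 0.1 kg

heavy cream: 97.2 mL; granulated sugar: 16.7 g; dried cranberries: 0.8 tsp; powdered sugar: 0.1 kg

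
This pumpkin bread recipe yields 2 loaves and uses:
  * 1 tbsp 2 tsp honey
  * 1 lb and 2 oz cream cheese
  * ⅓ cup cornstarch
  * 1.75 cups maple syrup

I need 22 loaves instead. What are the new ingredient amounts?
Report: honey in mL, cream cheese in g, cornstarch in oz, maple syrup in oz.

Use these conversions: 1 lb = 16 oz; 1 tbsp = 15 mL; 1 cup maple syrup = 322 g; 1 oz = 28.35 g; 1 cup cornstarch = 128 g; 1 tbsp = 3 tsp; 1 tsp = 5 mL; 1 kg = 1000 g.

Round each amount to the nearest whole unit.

Scaling factor: 22/2 = 11.
honey: (1 tbsp + 2 tsp = 5/3 tbsp) × 11 × 15 mL/tbsp = 275 mL
cream cheese: (1 lb + 2 oz = 1.125 lb) × 11 × 16 oz/lb × 28.35 g/oz ≈ 5613 g
cornstarch: 1/3 cup × 11 × 128 g/cup ÷ 28.35 g/oz ≈ 17 oz
maple syrup: 1.75 cup × 11 × 322 g/cup ÷ 28.35 g/oz ≈ 219 oz

honey: 275 mL; cream cheese: 5613 g; cornstarch: 17 oz; maple syrup: 219 oz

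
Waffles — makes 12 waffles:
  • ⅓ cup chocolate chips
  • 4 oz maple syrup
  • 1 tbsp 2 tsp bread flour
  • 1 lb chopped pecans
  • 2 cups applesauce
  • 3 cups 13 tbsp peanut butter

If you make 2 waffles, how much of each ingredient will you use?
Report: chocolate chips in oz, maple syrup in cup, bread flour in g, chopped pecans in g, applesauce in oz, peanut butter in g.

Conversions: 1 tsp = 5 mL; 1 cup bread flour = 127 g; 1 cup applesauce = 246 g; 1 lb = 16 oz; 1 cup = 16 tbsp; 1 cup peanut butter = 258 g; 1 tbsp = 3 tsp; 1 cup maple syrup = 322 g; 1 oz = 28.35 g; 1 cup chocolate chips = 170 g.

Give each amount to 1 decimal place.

chocolate chips: 0.3 oz; maple syrup: 0.1 cup; bread flour: 2.2 g; chopped pecans: 75.6 g; applesauce: 2.9 oz; peanut butter: 163.9 g

Scaling factor: 2/12 = 1/6.
chocolate chips: 1/3 cup × 1/6 × 170 g/cup ÷ 28.35 g/oz ≈ 0.3 oz
maple syrup: 4 oz × 1/6 × 28.35 g/oz ÷ 322 g/cup ≈ 0.1 cup
bread flour: (1 tbsp + 2 tsp = 5/3 tbsp) × 1/6 ÷ 16 tbsp/cup × 127 g/cup ≈ 2.2 g
chopped pecans: 1 lb × 1/6 × 16 oz/lb × 28.35 g/oz = 75.6 g
applesauce: 2 cup × 1/6 × 246 g/cup ÷ 28.35 g/oz ≈ 2.9 oz
peanut butter: (3 cup + 13 tbsp = 3.8125 cup) × 1/6 × 258 g/cup ≈ 163.9 g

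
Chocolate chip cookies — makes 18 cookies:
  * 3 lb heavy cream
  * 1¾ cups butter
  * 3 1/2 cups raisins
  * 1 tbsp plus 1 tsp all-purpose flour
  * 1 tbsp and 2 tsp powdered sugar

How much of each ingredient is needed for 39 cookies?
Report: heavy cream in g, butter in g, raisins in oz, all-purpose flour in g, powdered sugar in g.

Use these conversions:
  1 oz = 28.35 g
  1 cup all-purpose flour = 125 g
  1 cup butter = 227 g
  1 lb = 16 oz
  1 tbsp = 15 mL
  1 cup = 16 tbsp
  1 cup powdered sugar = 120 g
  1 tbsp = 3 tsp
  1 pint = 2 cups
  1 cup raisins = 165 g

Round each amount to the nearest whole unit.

heavy cream: 2948 g; butter: 861 g; raisins: 44 oz; all-purpose flour: 23 g; powdered sugar: 27 g

Scaling factor: 39/18 = 13/6.
heavy cream: 3 lb × 13/6 × 16 oz/lb × 28.35 g/oz ≈ 2948 g
butter: 1.75 cup × 13/6 × 227 g/cup ≈ 861 g
raisins: 3.5 cup × 13/6 × 165 g/cup ÷ 28.35 g/oz ≈ 44 oz
all-purpose flour: (1 tbsp + 1 tsp = 4/3 tbsp) × 13/6 ÷ 16 tbsp/cup × 125 g/cup ≈ 23 g
powdered sugar: (1 tbsp + 2 tsp = 5/3 tbsp) × 13/6 ÷ 16 tbsp/cup × 120 g/cup ≈ 27 g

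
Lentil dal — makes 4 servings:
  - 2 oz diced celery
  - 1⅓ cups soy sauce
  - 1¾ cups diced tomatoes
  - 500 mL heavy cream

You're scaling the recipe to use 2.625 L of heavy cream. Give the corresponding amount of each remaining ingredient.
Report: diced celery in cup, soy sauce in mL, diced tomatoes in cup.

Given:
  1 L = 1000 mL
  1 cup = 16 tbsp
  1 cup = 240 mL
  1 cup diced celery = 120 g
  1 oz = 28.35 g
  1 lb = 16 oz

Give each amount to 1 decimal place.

The original recipe has 0.5 L of heavy cream, so the scaling factor is 2.625 ÷ 0.5 = 21/4 = 5.25.
diced celery: 2 oz × 21/4 × 28.35 g/oz ÷ 120 g/cup ≈ 2.5 cup
soy sauce: 4/3 cup × 21/4 × 240 mL/cup = 1680.0 mL
diced tomatoes: 1.75 cup × 21/4 ≈ 9.2 cup

diced celery: 2.5 cup; soy sauce: 1680.0 mL; diced tomatoes: 9.2 cup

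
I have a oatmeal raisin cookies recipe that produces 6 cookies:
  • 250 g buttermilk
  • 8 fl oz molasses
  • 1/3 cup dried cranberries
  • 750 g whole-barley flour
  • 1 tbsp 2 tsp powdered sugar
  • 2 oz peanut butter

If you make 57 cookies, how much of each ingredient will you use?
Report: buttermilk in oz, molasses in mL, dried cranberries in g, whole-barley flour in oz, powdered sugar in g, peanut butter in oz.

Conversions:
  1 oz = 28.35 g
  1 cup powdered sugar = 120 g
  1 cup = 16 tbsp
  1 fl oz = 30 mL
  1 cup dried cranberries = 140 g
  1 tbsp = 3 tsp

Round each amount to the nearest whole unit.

Scaling factor: 57/6 = 19/2 = 9.5.
buttermilk: 250 g × 19/2 ÷ 28.35 g/oz ≈ 84 oz
molasses: 8 fl oz × 19/2 × 30 mL/fl oz = 2280 mL
dried cranberries: 1/3 cup × 19/2 × 140 g/cup ≈ 443 g
whole-barley flour: 750 g × 19/2 ÷ 28.35 g/oz ≈ 251 oz
powdered sugar: (1 tbsp + 2 tsp = 5/3 tbsp) × 19/2 ÷ 16 tbsp/cup × 120 g/cup ≈ 119 g
peanut butter: 2 oz × 19/2 = 19 oz

buttermilk: 84 oz; molasses: 2280 mL; dried cranberries: 443 g; whole-barley flour: 251 oz; powdered sugar: 119 g; peanut butter: 19 oz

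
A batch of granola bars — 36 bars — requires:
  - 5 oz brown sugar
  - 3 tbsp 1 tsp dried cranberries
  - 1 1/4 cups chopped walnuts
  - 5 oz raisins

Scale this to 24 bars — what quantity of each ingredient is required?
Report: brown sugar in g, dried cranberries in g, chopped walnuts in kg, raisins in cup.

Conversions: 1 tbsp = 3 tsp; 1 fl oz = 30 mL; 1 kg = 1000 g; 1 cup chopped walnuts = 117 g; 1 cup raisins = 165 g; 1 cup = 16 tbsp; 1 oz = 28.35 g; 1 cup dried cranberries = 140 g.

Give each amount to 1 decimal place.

Scaling factor: 24/36 = 2/3.
brown sugar: 5 oz × 2/3 × 28.35 g/oz = 94.5 g
dried cranberries: (3 tbsp + 1 tsp = 10/3 tbsp) × 2/3 ÷ 16 tbsp/cup × 140 g/cup ≈ 19.4 g
chopped walnuts: 1.25 cup × 2/3 × 117 g/cup ÷ 1000 g/kg ≈ 0.1 kg
raisins: 5 oz × 2/3 × 28.35 g/oz ÷ 165 g/cup ≈ 0.6 cup

brown sugar: 94.5 g; dried cranberries: 19.4 g; chopped walnuts: 0.1 kg; raisins: 0.6 cup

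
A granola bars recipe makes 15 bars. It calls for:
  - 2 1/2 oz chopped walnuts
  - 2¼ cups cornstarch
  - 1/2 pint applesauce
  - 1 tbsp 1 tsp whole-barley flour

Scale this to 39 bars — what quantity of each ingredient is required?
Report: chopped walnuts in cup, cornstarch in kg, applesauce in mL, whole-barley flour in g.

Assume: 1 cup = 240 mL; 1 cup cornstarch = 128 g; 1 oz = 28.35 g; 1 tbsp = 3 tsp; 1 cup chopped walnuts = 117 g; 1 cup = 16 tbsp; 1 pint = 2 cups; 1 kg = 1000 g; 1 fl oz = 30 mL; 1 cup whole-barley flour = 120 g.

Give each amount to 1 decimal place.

chopped walnuts: 1.6 cup; cornstarch: 0.7 kg; applesauce: 624.0 mL; whole-barley flour: 26.0 g

Scaling factor: 39/15 = 13/5 = 2.6.
chopped walnuts: 2.5 oz × 13/5 × 28.35 g/oz ÷ 117 g/cup ≈ 1.6 cup
cornstarch: 2.25 cup × 13/5 × 128 g/cup ÷ 1000 g/kg ≈ 0.7 kg
applesauce: 0.5 pint × 13/5 × 2 cup/pint × 240 mL/cup = 624.0 mL
whole-barley flour: (1 tbsp + 1 tsp = 4/3 tbsp) × 13/5 ÷ 16 tbsp/cup × 120 g/cup = 26.0 g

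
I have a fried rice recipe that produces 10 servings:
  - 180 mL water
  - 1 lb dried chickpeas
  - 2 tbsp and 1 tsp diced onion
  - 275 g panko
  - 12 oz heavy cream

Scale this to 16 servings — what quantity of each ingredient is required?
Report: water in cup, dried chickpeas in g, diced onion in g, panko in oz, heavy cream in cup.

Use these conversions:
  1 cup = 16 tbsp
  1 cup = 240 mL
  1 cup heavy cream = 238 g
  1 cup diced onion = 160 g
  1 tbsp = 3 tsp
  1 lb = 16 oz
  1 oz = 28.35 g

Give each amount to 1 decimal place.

water: 1.2 cup; dried chickpeas: 725.8 g; diced onion: 37.3 g; panko: 15.5 oz; heavy cream: 2.3 cup

Scaling factor: 16/10 = 8/5 = 1.6.
water: 180 mL × 8/5 ÷ 240 mL/cup = 1.2 cup
dried chickpeas: 1 lb × 8/5 × 16 oz/lb × 28.35 g/oz ≈ 725.8 g
diced onion: (2 tbsp + 1 tsp = 7/3 tbsp) × 8/5 ÷ 16 tbsp/cup × 160 g/cup ≈ 37.3 g
panko: 275 g × 8/5 ÷ 28.35 g/oz ≈ 15.5 oz
heavy cream: 12 oz × 8/5 × 28.35 g/oz ÷ 238 g/cup ≈ 2.3 cup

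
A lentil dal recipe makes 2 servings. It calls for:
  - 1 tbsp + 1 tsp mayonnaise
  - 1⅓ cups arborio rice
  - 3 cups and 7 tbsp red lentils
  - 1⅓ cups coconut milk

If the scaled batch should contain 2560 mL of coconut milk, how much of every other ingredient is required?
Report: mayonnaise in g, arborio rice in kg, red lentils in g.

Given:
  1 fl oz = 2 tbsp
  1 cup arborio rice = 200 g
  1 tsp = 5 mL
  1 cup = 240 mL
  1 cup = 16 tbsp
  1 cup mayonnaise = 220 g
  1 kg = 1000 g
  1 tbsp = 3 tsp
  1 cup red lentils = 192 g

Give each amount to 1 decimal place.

mayonnaise: 146.7 g; arborio rice: 2.1 kg; red lentils: 5280.0 g

The original recipe has 320 mL of coconut milk, so the scaling factor is 2560 ÷ 320 = 8.
mayonnaise: (1 tbsp + 1 tsp = 4/3 tbsp) × 8 ÷ 16 tbsp/cup × 220 g/cup ≈ 146.7 g
arborio rice: 4/3 cup × 8 × 200 g/cup ÷ 1000 g/kg ≈ 2.1 kg
red lentils: (3 cup + 7 tbsp = 3.4375 cup) × 8 × 192 g/cup = 5280.0 g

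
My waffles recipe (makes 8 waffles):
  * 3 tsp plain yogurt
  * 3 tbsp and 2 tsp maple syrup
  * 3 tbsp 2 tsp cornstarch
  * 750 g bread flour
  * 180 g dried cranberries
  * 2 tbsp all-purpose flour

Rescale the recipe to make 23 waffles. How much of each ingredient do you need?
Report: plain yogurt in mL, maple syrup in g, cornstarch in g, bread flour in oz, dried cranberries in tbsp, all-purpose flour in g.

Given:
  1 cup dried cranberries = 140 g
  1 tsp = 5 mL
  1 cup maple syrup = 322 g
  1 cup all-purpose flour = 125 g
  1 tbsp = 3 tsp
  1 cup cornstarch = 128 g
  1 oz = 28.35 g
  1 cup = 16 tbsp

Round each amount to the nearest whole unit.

Scaling factor: 23/8 = 2.875.
plain yogurt: 3 tsp × 23/8 × 5 mL/tsp ≈ 43 mL
maple syrup: (3 tbsp + 2 tsp = 11/3 tbsp) × 23/8 ÷ 16 tbsp/cup × 322 g/cup ≈ 212 g
cornstarch: (3 tbsp + 2 tsp = 11/3 tbsp) × 23/8 ÷ 16 tbsp/cup × 128 g/cup ≈ 84 g
bread flour: 750 g × 23/8 ÷ 28.35 g/oz ≈ 76 oz
dried cranberries: 180 g × 23/8 ÷ 140 g/cup × 16 tbsp/cup ≈ 59 tbsp
all-purpose flour: 2 tbsp × 23/8 ÷ 16 tbsp/cup × 125 g/cup ≈ 45 g

plain yogurt: 43 mL; maple syrup: 212 g; cornstarch: 84 g; bread flour: 76 oz; dried cranberries: 59 tbsp; all-purpose flour: 45 g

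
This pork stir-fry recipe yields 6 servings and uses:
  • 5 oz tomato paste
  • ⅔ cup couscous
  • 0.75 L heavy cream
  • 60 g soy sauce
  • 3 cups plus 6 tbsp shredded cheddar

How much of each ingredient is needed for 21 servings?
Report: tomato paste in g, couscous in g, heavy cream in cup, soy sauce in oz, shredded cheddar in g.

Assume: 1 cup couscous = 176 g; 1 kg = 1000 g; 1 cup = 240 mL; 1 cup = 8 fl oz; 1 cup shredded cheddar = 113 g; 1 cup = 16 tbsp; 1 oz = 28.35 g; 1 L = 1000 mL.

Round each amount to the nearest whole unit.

tomato paste: 496 g; couscous: 411 g; heavy cream: 11 cup; soy sauce: 7 oz; shredded cheddar: 1335 g

Scaling factor: 21/6 = 7/2 = 3.5.
tomato paste: 5 oz × 7/2 × 28.35 g/oz ≈ 496 g
couscous: 2/3 cup × 7/2 × 176 g/cup ≈ 411 g
heavy cream: 0.75 L × 7/2 × 1000 mL/L ÷ 240 mL/cup ≈ 11 cup
soy sauce: 60 g × 7/2 ÷ 28.35 g/oz ≈ 7 oz
shredded cheddar: (3 cup + 6 tbsp = 3.375 cup) × 7/2 × 113 g/cup ≈ 1335 g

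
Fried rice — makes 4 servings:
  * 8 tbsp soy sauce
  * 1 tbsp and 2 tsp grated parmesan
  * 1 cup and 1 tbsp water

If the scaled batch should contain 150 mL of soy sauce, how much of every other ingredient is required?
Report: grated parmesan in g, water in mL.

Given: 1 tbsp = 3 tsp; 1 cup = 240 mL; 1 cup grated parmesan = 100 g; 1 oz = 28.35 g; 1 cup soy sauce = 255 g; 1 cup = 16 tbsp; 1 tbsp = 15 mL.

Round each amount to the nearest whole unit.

grated parmesan: 13 g; water: 319 mL

The original recipe has 120 mL of soy sauce, so the scaling factor is 150 ÷ 120 = 5/4 = 1.25.
grated parmesan: (1 tbsp + 2 tsp = 5/3 tbsp) × 5/4 ÷ 16 tbsp/cup × 100 g/cup ≈ 13 g
water: (1 cup + 1 tbsp = 1.0625 cup) × 5/4 × 240 mL/cup ≈ 319 mL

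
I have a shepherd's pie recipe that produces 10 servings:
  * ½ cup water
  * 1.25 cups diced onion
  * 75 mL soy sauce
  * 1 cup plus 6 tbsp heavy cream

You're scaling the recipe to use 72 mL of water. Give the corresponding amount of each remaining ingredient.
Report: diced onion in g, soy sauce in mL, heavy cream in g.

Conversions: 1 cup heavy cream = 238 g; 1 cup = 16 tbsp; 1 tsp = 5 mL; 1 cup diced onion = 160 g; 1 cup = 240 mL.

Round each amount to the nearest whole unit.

diced onion: 120 g; soy sauce: 45 mL; heavy cream: 196 g

The original recipe has 120 mL of water, so the scaling factor is 72 ÷ 120 = 3/5 = 0.6.
diced onion: 1.25 cup × 3/5 × 160 g/cup = 120 g
soy sauce: 75 mL × 3/5 = 45 mL
heavy cream: (1 cup + 6 tbsp = 1.375 cup) × 3/5 × 238 g/cup ≈ 196 g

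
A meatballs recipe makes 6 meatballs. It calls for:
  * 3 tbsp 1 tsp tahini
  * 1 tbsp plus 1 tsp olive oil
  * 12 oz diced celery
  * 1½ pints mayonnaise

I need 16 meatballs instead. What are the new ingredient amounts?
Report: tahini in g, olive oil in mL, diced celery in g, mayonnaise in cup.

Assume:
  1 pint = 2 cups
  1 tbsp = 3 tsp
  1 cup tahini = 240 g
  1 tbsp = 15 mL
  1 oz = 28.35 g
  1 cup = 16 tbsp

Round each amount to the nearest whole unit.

tahini: 133 g; olive oil: 53 mL; diced celery: 907 g; mayonnaise: 8 cup

Scaling factor: 16/6 = 8/3.
tahini: (3 tbsp + 1 tsp = 10/3 tbsp) × 8/3 ÷ 16 tbsp/cup × 240 g/cup ≈ 133 g
olive oil: (1 tbsp + 1 tsp = 4/3 tbsp) × 8/3 × 15 mL/tbsp ≈ 53 mL
diced celery: 12 oz × 8/3 × 28.35 g/oz ≈ 907 g
mayonnaise: 1.5 pint × 8/3 × 2 cup/pint = 8 cup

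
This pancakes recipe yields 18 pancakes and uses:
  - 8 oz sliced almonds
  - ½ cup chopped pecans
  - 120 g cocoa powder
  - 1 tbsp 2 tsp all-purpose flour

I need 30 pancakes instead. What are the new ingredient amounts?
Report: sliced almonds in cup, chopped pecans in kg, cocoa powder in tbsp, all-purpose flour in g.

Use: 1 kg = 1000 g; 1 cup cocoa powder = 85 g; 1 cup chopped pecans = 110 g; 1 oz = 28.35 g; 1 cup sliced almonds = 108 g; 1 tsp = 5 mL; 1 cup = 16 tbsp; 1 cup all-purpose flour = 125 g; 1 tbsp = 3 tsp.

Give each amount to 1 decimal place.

sliced almonds: 3.5 cup; chopped pecans: 0.1 kg; cocoa powder: 37.6 tbsp; all-purpose flour: 21.7 g

Scaling factor: 30/18 = 5/3.
sliced almonds: 8 oz × 5/3 × 28.35 g/oz ÷ 108 g/cup = 3.5 cup
chopped pecans: 0.5 cup × 5/3 × 110 g/cup ÷ 1000 g/kg ≈ 0.1 kg
cocoa powder: 120 g × 5/3 ÷ 85 g/cup × 16 tbsp/cup ≈ 37.6 tbsp
all-purpose flour: (1 tbsp + 2 tsp = 5/3 tbsp) × 5/3 ÷ 16 tbsp/cup × 125 g/cup ≈ 21.7 g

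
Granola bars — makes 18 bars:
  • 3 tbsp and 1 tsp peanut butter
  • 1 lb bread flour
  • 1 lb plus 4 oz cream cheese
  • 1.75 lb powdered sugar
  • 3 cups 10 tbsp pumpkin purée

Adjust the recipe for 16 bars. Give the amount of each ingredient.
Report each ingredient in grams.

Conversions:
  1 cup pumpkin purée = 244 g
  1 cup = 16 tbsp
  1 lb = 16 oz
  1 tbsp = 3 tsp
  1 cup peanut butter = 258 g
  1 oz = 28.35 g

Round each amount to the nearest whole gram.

peanut butter: 48 g; bread flour: 403 g; cream cheese: 504 g; powdered sugar: 706 g; pumpkin purée: 786 g

Scaling factor: 16/18 = 8/9.
peanut butter: (3 tbsp + 1 tsp = 10/3 tbsp) × 8/9 ÷ 16 tbsp/cup × 258 g/cup ≈ 48 g
bread flour: 1 lb × 8/9 × 16 oz/lb × 28.35 g/oz ≈ 403 g
cream cheese: (1 lb + 4 oz = 1.25 lb) × 8/9 × 16 oz/lb × 28.35 g/oz = 504 g
powdered sugar: 1.75 lb × 8/9 × 16 oz/lb × 28.35 g/oz ≈ 706 g
pumpkin purée: (3 cup + 10 tbsp = 3.625 cup) × 8/9 × 244 g/cup ≈ 786 g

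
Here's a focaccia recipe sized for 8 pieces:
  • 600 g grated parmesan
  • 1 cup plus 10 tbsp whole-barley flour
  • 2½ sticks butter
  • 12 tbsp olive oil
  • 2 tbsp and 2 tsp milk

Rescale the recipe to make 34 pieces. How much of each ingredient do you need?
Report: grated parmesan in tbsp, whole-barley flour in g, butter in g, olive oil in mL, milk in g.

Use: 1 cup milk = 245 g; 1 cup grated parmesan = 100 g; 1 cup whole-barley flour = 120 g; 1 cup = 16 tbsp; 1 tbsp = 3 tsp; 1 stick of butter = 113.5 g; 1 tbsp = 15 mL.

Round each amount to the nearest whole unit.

grated parmesan: 408 tbsp; whole-barley flour: 829 g; butter: 1206 g; olive oil: 765 mL; milk: 174 g

Scaling factor: 34/8 = 17/4 = 4.25.
grated parmesan: 600 g × 17/4 ÷ 100 g/cup × 16 tbsp/cup = 408 tbsp
whole-barley flour: (1 cup + 10 tbsp = 1.625 cup) × 17/4 × 120 g/cup ≈ 829 g
butter: 2.5 stick × 17/4 × 113.5 g/stick ≈ 1206 g
olive oil: 12 tbsp × 17/4 × 15 mL/tbsp = 765 mL
milk: (2 tbsp + 2 tsp = 8/3 tbsp) × 17/4 ÷ 16 tbsp/cup × 245 g/cup ≈ 174 g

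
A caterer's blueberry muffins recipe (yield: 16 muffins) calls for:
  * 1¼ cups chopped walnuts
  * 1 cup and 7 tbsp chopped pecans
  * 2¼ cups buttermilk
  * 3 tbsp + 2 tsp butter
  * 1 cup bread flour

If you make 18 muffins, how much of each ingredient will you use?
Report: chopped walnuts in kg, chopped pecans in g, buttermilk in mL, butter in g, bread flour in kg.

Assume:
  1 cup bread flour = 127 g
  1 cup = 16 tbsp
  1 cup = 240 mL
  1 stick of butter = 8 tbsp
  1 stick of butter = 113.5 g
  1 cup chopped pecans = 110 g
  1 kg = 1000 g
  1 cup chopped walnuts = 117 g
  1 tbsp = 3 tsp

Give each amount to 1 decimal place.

Scaling factor: 18/16 = 9/8 = 1.125.
chopped walnuts: 1.25 cup × 9/8 × 117 g/cup ÷ 1000 g/kg ≈ 0.2 kg
chopped pecans: (1 cup + 7 tbsp = 1.4375 cup) × 9/8 × 110 g/cup ≈ 177.9 g
buttermilk: 2.25 cup × 9/8 × 240 mL/cup = 607.5 mL
butter: (3 tbsp + 2 tsp = 11/3 tbsp) × 9/8 ÷ 8 tbsp/stick × 113.5 g/stick ≈ 58.5 g
bread flour: 1 cup × 9/8 × 127 g/cup ÷ 1000 g/kg ≈ 0.1 kg

chopped walnuts: 0.2 kg; chopped pecans: 177.9 g; buttermilk: 607.5 mL; butter: 58.5 g; bread flour: 0.1 kg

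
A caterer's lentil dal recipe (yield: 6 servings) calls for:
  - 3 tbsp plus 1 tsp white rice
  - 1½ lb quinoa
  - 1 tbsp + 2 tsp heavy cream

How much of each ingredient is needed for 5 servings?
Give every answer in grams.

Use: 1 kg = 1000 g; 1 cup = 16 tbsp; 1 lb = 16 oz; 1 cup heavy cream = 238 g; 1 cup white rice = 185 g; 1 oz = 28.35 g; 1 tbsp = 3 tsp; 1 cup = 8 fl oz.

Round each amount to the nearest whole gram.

white rice: 32 g; quinoa: 567 g; heavy cream: 21 g

Scaling factor: 5/6.
white rice: (3 tbsp + 1 tsp = 10/3 tbsp) × 5/6 ÷ 16 tbsp/cup × 185 g/cup ≈ 32 g
quinoa: 1.5 lb × 5/6 × 16 oz/lb × 28.35 g/oz = 567 g
heavy cream: (1 tbsp + 2 tsp = 5/3 tbsp) × 5/6 ÷ 16 tbsp/cup × 238 g/cup ≈ 21 g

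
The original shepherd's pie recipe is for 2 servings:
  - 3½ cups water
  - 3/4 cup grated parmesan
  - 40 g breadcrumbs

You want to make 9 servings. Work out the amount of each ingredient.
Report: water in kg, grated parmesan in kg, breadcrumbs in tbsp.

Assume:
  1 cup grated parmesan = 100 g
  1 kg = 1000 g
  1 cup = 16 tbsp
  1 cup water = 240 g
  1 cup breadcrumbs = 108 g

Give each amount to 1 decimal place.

Scaling factor: 9/2 = 4.5.
water: 3.5 cup × 9/2 × 240 g/cup ÷ 1000 g/kg ≈ 3.8 kg
grated parmesan: 0.75 cup × 9/2 × 100 g/cup ÷ 1000 g/kg ≈ 0.3 kg
breadcrumbs: 40 g × 9/2 ÷ 108 g/cup × 16 tbsp/cup ≈ 26.7 tbsp

water: 3.8 kg; grated parmesan: 0.3 kg; breadcrumbs: 26.7 tbsp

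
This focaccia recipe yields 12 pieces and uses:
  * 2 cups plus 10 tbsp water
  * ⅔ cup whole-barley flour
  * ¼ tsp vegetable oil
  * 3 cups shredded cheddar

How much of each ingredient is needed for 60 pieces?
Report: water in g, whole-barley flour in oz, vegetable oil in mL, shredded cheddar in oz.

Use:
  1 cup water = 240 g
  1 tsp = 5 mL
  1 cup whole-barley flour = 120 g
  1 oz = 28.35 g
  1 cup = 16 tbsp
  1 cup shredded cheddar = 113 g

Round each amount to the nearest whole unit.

water: 3150 g; whole-barley flour: 14 oz; vegetable oil: 6 mL; shredded cheddar: 60 oz

Scaling factor: 60/12 = 5.
water: (2 cup + 10 tbsp = 2.625 cup) × 5 × 240 g/cup = 3150 g
whole-barley flour: 2/3 cup × 5 × 120 g/cup ÷ 28.35 g/oz ≈ 14 oz
vegetable oil: 0.25 tsp × 5 × 5 mL/tsp ≈ 6 mL
shredded cheddar: 3 cup × 5 × 113 g/cup ÷ 28.35 g/oz ≈ 60 oz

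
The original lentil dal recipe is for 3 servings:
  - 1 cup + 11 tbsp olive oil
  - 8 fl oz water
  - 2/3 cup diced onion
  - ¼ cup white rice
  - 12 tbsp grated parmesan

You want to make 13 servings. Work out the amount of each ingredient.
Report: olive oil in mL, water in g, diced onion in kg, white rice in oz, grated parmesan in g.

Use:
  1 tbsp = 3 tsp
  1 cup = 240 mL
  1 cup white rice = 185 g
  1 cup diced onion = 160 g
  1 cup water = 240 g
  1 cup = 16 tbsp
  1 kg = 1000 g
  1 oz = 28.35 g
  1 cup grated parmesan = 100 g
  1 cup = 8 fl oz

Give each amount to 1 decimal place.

olive oil: 1755.0 mL; water: 1040.0 g; diced onion: 0.5 kg; white rice: 7.1 oz; grated parmesan: 325.0 g

Scaling factor: 13/3.
olive oil: (1 cup + 11 tbsp = 1.6875 cup) × 13/3 × 240 mL/cup = 1755.0 mL
water: 8 fl oz × 13/3 ÷ 8 fl oz/cup × 240 g/cup = 1040.0 g
diced onion: 2/3 cup × 13/3 × 160 g/cup ÷ 1000 g/kg ≈ 0.5 kg
white rice: 0.25 cup × 13/3 × 185 g/cup ÷ 28.35 g/oz ≈ 7.1 oz
grated parmesan: 12 tbsp × 13/3 ÷ 16 tbsp/cup × 100 g/cup = 325.0 g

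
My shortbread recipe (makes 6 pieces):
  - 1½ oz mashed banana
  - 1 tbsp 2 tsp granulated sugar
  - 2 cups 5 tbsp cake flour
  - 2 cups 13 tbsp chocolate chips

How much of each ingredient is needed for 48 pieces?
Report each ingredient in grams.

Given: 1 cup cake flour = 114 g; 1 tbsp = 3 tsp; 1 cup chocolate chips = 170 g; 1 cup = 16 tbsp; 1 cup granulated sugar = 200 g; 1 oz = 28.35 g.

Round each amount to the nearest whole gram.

mashed banana: 340 g; granulated sugar: 167 g; cake flour: 2109 g; chocolate chips: 3825 g

Scaling factor: 48/6 = 8.
mashed banana: 1.5 oz × 8 × 28.35 g/oz ≈ 340 g
granulated sugar: (1 tbsp + 2 tsp = 5/3 tbsp) × 8 ÷ 16 tbsp/cup × 200 g/cup ≈ 167 g
cake flour: (2 cup + 5 tbsp = 2.3125 cup) × 8 × 114 g/cup = 2109 g
chocolate chips: (2 cup + 13 tbsp = 2.8125 cup) × 8 × 170 g/cup = 3825 g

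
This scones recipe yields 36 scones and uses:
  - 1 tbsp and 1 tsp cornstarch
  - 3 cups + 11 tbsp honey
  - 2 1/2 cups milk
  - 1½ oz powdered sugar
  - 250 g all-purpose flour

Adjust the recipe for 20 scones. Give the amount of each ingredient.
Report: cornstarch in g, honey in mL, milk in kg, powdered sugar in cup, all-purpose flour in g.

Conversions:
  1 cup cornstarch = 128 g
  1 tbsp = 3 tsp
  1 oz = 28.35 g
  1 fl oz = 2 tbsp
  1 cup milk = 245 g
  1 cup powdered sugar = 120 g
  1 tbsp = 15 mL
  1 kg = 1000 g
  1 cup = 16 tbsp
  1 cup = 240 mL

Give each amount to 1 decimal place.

cornstarch: 5.9 g; honey: 491.7 mL; milk: 0.3 kg; powdered sugar: 0.2 cup; all-purpose flour: 138.9 g

Scaling factor: 20/36 = 5/9.
cornstarch: (1 tbsp + 1 tsp = 4/3 tbsp) × 5/9 ÷ 16 tbsp/cup × 128 g/cup ≈ 5.9 g
honey: (3 cup + 11 tbsp = 3.6875 cup) × 5/9 × 240 mL/cup ≈ 491.7 mL
milk: 2.5 cup × 5/9 × 245 g/cup ÷ 1000 g/kg ≈ 0.3 kg
powdered sugar: 1.5 oz × 5/9 × 28.35 g/oz ÷ 120 g/cup ≈ 0.2 cup
all-purpose flour: 250 g × 5/9 ≈ 138.9 g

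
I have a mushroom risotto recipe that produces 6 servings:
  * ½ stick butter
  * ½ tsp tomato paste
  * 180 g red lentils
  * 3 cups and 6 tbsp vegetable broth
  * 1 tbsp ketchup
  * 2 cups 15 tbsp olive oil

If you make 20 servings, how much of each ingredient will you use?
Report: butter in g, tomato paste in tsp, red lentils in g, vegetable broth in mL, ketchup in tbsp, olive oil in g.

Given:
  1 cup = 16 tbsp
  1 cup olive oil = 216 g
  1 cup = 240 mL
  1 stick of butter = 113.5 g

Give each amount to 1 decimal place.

butter: 189.2 g; tomato paste: 1.7 tsp; red lentils: 600.0 g; vegetable broth: 2700.0 mL; ketchup: 3.3 tbsp; olive oil: 2115.0 g

Scaling factor: 20/6 = 10/3.
butter: 0.5 stick × 10/3 × 113.5 g/stick ≈ 189.2 g
tomato paste: 0.5 tsp × 10/3 ≈ 1.7 tsp
red lentils: 180 g × 10/3 = 600.0 g
vegetable broth: (3 cup + 6 tbsp = 3.375 cup) × 10/3 × 240 mL/cup = 2700.0 mL
ketchup: 1 tbsp × 10/3 ≈ 3.3 tbsp
olive oil: (2 cup + 15 tbsp = 2.9375 cup) × 10/3 × 216 g/cup = 2115.0 g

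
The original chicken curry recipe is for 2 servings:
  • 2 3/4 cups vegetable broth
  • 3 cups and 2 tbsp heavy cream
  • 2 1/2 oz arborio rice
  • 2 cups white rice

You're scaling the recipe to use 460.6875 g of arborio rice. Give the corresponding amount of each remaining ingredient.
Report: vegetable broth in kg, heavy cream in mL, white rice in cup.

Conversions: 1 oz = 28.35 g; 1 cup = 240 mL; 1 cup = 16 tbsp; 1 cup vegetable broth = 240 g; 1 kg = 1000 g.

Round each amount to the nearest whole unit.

The original recipe has 70.875 g of arborio rice, so the scaling factor is 460.6875 ÷ 70.875 = 13/2 = 6.5.
vegetable broth: 2.75 cup × 13/2 × 240 g/cup ÷ 1000 g/kg ≈ 4 kg
heavy cream: (3 cup + 2 tbsp = 3.125 cup) × 13/2 × 240 mL/cup = 4875 mL
white rice: 2 cup × 13/2 = 13 cup

vegetable broth: 4 kg; heavy cream: 4875 mL; white rice: 13 cup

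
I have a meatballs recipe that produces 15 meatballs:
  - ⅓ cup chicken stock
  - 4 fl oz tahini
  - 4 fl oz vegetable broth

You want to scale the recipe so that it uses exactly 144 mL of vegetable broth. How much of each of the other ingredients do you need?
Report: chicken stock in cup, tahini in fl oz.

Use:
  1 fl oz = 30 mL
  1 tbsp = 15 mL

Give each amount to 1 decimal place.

The original recipe has 120 mL of vegetable broth, so the scaling factor is 144 ÷ 120 = 6/5 = 1.2.
chicken stock: 1/3 cup × 6/5 = 0.4 cup
tahini: 4 fl oz × 6/5 = 4.8 fl oz

chicken stock: 0.4 cup; tahini: 4.8 fl oz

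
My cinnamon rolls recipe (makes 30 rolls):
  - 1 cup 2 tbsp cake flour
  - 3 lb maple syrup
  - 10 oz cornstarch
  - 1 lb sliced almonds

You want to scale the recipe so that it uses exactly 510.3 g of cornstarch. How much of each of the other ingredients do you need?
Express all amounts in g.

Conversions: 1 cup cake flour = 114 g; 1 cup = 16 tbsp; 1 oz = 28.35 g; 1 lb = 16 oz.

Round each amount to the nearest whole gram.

cake flour: 231 g; maple syrup: 2449 g; sliced almonds: 816 g

The original recipe has 283.5 g of cornstarch, so the scaling factor is 510.3 ÷ 283.5 = 9/5 = 1.8.
cake flour: (1 cup + 2 tbsp = 1.125 cup) × 9/5 × 114 g/cup ≈ 231 g
maple syrup: 3 lb × 9/5 × 16 oz/lb × 28.35 g/oz ≈ 2449 g
sliced almonds: 1 lb × 9/5 × 16 oz/lb × 28.35 g/oz ≈ 816 g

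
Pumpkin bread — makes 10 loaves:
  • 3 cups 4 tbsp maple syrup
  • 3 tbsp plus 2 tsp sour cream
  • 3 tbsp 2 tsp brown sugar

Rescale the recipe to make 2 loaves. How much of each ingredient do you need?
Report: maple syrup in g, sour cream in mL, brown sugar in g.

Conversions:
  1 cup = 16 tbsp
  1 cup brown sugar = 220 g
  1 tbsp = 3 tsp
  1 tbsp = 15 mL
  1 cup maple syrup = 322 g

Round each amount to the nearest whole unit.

Scaling factor: 2/10 = 1/5 = 0.2.
maple syrup: (3 cup + 4 tbsp = 3.25 cup) × 1/5 × 322 g/cup ≈ 209 g
sour cream: (3 tbsp + 2 tsp = 11/3 tbsp) × 1/5 × 15 mL/tbsp = 11 mL
brown sugar: (3 tbsp + 2 tsp = 11/3 tbsp) × 1/5 ÷ 16 tbsp/cup × 220 g/cup ≈ 10 g

maple syrup: 209 g; sour cream: 11 mL; brown sugar: 10 g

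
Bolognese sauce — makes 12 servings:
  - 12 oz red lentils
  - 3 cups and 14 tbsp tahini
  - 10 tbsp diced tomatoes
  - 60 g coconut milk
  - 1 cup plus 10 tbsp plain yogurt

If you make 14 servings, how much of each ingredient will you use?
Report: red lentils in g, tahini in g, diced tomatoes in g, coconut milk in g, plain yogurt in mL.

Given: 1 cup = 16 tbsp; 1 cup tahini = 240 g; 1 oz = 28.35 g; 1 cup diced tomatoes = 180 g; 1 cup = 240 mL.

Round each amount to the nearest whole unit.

Scaling factor: 14/12 = 7/6.
red lentils: 12 oz × 7/6 × 28.35 g/oz ≈ 397 g
tahini: (3 cup + 14 tbsp = 3.875 cup) × 7/6 × 240 g/cup = 1085 g
diced tomatoes: 10 tbsp × 7/6 ÷ 16 tbsp/cup × 180 g/cup ≈ 131 g
coconut milk: 60 g × 7/6 = 70 g
plain yogurt: (1 cup + 10 tbsp = 1.625 cup) × 7/6 × 240 mL/cup = 455 mL

red lentils: 397 g; tahini: 1085 g; diced tomatoes: 131 g; coconut milk: 70 g; plain yogurt: 455 mL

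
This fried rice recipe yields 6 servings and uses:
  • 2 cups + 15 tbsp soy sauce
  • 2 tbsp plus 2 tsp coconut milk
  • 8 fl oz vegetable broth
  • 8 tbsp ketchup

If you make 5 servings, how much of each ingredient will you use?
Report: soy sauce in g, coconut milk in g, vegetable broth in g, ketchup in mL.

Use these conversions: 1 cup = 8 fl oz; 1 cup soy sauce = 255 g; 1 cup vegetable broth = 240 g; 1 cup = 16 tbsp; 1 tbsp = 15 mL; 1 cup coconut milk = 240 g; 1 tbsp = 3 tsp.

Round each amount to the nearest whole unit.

Scaling factor: 5/6.
soy sauce: (2 cup + 15 tbsp = 2.9375 cup) × 5/6 × 255 g/cup ≈ 624 g
coconut milk: (2 tbsp + 2 tsp = 8/3 tbsp) × 5/6 ÷ 16 tbsp/cup × 240 g/cup ≈ 33 g
vegetable broth: 8 fl oz × 5/6 ÷ 8 fl oz/cup × 240 g/cup = 200 g
ketchup: 8 tbsp × 5/6 × 15 mL/tbsp = 100 mL

soy sauce: 624 g; coconut milk: 33 g; vegetable broth: 200 g; ketchup: 100 mL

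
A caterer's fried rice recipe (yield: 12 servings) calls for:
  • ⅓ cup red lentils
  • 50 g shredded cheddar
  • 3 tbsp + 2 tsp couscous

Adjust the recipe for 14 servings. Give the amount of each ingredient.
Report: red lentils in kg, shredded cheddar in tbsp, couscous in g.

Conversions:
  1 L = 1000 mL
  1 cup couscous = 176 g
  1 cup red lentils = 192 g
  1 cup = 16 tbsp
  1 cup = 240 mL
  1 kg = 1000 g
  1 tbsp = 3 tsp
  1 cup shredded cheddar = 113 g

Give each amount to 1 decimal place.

red lentils: 0.1 kg; shredded cheddar: 8.3 tbsp; couscous: 47.1 g

Scaling factor: 14/12 = 7/6.
red lentils: 1/3 cup × 7/6 × 192 g/cup ÷ 1000 g/kg ≈ 0.1 kg
shredded cheddar: 50 g × 7/6 ÷ 113 g/cup × 16 tbsp/cup ≈ 8.3 tbsp
couscous: (3 tbsp + 2 tsp = 11/3 tbsp) × 7/6 ÷ 16 tbsp/cup × 176 g/cup ≈ 47.1 g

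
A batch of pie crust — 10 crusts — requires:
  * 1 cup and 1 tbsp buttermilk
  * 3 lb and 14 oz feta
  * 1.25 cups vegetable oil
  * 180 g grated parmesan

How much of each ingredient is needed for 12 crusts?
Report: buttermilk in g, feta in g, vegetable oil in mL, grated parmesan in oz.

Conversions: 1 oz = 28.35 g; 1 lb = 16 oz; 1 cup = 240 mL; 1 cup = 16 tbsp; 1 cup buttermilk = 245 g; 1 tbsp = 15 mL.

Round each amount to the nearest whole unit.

Scaling factor: 12/10 = 6/5 = 1.2.
buttermilk: (1 cup + 1 tbsp = 1.0625 cup) × 6/5 × 245 g/cup ≈ 312 g
feta: (3 lb + 14 oz = 3.875 lb) × 6/5 × 16 oz/lb × 28.35 g/oz ≈ 2109 g
vegetable oil: 1.25 cup × 6/5 × 240 mL/cup = 360 mL
grated parmesan: 180 g × 6/5 ÷ 28.35 g/oz ≈ 8 oz

buttermilk: 312 g; feta: 2109 g; vegetable oil: 360 mL; grated parmesan: 8 oz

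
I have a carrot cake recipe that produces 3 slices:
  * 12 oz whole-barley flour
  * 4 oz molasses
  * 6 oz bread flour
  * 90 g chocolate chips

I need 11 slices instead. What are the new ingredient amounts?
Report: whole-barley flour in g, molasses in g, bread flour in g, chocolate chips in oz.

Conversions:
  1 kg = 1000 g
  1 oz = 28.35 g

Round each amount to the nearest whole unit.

Scaling factor: 11/3.
whole-barley flour: 12 oz × 11/3 × 28.35 g/oz ≈ 1247 g
molasses: 4 oz × 11/3 × 28.35 g/oz ≈ 416 g
bread flour: 6 oz × 11/3 × 28.35 g/oz ≈ 624 g
chocolate chips: 90 g × 11/3 ÷ 28.35 g/oz ≈ 12 oz

whole-barley flour: 1247 g; molasses: 416 g; bread flour: 624 g; chocolate chips: 12 oz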